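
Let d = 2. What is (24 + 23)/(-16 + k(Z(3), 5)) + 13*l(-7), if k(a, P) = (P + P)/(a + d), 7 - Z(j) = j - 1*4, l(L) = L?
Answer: -1412/15 ≈ -94.133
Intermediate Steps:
Z(j) = 11 - j (Z(j) = 7 - (j - 1*4) = 7 - (j - 4) = 7 - (-4 + j) = 7 + (4 - j) = 11 - j)
k(a, P) = 2*P/(2 + a) (k(a, P) = (P + P)/(a + 2) = (2*P)/(2 + a) = 2*P/(2 + a))
(24 + 23)/(-16 + k(Z(3), 5)) + 13*l(-7) = (24 + 23)/(-16 + 2*5/(2 + (11 - 1*3))) + 13*(-7) = 47/(-16 + 2*5/(2 + (11 - 3))) - 91 = 47/(-16 + 2*5/(2 + 8)) - 91 = 47/(-16 + 2*5/10) - 91 = 47/(-16 + 2*5*(⅒)) - 91 = 47/(-16 + 1) - 91 = 47/(-15) - 91 = 47*(-1/15) - 91 = -47/15 - 91 = -1412/15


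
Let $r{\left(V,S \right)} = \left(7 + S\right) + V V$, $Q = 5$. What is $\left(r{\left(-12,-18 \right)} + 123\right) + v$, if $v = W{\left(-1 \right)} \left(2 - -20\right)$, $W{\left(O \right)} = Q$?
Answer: $366$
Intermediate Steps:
$W{\left(O \right)} = 5$
$r{\left(V,S \right)} = 7 + S + V^{2}$ ($r{\left(V,S \right)} = \left(7 + S\right) + V^{2} = 7 + S + V^{2}$)
$v = 110$ ($v = 5 \left(2 - -20\right) = 5 \left(2 + 20\right) = 5 \cdot 22 = 110$)
$\left(r{\left(-12,-18 \right)} + 123\right) + v = \left(\left(7 - 18 + \left(-12\right)^{2}\right) + 123\right) + 110 = \left(\left(7 - 18 + 144\right) + 123\right) + 110 = \left(133 + 123\right) + 110 = 256 + 110 = 366$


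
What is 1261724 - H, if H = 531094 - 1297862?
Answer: 2028492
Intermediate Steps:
H = -766768
1261724 - H = 1261724 - 1*(-766768) = 1261724 + 766768 = 2028492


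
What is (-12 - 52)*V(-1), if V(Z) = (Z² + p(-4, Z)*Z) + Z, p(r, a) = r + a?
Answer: -320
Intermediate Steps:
p(r, a) = a + r
V(Z) = Z + Z² + Z*(-4 + Z) (V(Z) = (Z² + (Z - 4)*Z) + Z = (Z² + (-4 + Z)*Z) + Z = (Z² + Z*(-4 + Z)) + Z = Z + Z² + Z*(-4 + Z))
(-12 - 52)*V(-1) = (-12 - 52)*(-(-3 + 2*(-1))) = -(-64)*(-3 - 2) = -(-64)*(-5) = -64*5 = -320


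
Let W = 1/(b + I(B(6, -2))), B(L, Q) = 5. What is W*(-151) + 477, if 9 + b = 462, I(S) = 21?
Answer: 225947/474 ≈ 476.68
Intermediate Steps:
b = 453 (b = -9 + 462 = 453)
W = 1/474 (W = 1/(453 + 21) = 1/474 ≈ 0.0021097)
W*(-151) + 477 = (1/474)*(-151) + 477 = -151/474 + 477 = 225947/474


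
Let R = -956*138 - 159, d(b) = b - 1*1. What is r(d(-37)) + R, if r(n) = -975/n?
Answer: -5018331/38 ≈ -1.3206e+5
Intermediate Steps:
d(b) = -1 + b (d(b) = b - 1 = -1 + b)
R = -132087 (R = -131928 - 159 = -132087)
r(d(-37)) + R = -975/(-1 - 37) - 132087 = -975/(-38) - 132087 = -975*(-1/38) - 132087 = 975/38 - 132087 = -5018331/38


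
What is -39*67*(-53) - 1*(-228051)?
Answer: 366540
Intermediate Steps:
-39*67*(-53) - 1*(-228051) = -2613*(-53) + 228051 = 138489 + 228051 = 366540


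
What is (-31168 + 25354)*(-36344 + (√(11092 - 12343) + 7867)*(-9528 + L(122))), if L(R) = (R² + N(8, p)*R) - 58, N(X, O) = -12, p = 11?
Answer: -175151017476 - 66872628*I*√139 ≈ -1.7515e+11 - 7.8842e+8*I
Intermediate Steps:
L(R) = -58 + R² - 12*R (L(R) = (R² - 12*R) - 58 = -58 + R² - 12*R)
(-31168 + 25354)*(-36344 + (√(11092 - 12343) + 7867)*(-9528 + L(122))) = (-31168 + 25354)*(-36344 + (√(11092 - 12343) + 7867)*(-9528 + (-58 + 122² - 12*122))) = -5814*(-36344 + (√(-1251) + 7867)*(-9528 + (-58 + 14884 - 1464))) = -5814*(-36344 + (3*I*√139 + 7867)*(-9528 + 13362)) = -5814*(-36344 + (7867 + 3*I*√139)*3834) = -5814*(-36344 + (30162078 + 11502*I*√139)) = -5814*(30125734 + 11502*I*√139) = -175151017476 - 66872628*I*√139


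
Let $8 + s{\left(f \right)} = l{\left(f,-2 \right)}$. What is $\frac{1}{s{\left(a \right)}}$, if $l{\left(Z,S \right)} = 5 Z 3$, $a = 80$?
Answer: $\frac{1}{1192} \approx 0.00083893$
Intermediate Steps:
$l{\left(Z,S \right)} = 15 Z$
$s{\left(f \right)} = -8 + 15 f$
$\frac{1}{s{\left(a \right)}} = \frac{1}{-8 + 15 \cdot 80} = \frac{1}{-8 + 1200} = \frac{1}{1192}$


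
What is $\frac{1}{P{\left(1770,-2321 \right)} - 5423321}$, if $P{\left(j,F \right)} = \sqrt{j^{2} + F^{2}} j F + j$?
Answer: $\frac{5421551}{143791532440828569299} - \frac{4108170 \sqrt{8519941}}{143791532440828569299} \approx -8.3356 \cdot 10^{-11}$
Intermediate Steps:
$P{\left(j,F \right)} = j + F j \sqrt{F^{2} + j^{2}}$ ($P{\left(j,F \right)} = \sqrt{F^{2} + j^{2}} j F + j = j \sqrt{F^{2} + j^{2}} F + j = F j \sqrt{F^{2} + j^{2}} + j = j + F j \sqrt{F^{2} + j^{2}}$)
$\frac{1}{P{\left(1770,-2321 \right)} - 5423321} = \frac{1}{1770 \left(1 - 2321 \sqrt{\left(-2321\right)^{2} + 1770^{2}}\right) - 5423321} = \frac{1}{1770 \left(1 - 2321 \sqrt{5387041 + 3132900}\right) - 5423321} = \frac{1}{1770 \left(1 - 2321 \sqrt{8519941}\right) - 5423321} = \frac{1}{\left(1770 - 4108170 \sqrt{8519941}\right) - 5423321} = \frac{1}{-5421551 - 4108170 \sqrt{8519941}}$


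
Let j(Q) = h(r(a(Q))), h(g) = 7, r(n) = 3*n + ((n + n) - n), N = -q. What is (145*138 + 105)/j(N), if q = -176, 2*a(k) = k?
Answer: 20115/7 ≈ 2873.6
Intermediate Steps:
a(k) = k/2
N = 176 (N = -1*(-176) = 176)
r(n) = 4*n (r(n) = 3*n + (2*n - n) = 3*n + n = 4*n)
j(Q) = 7
(145*138 + 105)/j(N) = (145*138 + 105)/7 = (20010 + 105)*(⅐) = 20115*(⅐) = 20115/7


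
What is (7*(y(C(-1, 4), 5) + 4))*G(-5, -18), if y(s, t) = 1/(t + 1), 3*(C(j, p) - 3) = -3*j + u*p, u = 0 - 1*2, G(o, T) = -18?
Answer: -525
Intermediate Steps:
u = -2 (u = 0 - 2 = -2)
C(j, p) = 3 - j - 2*p/3 (C(j, p) = 3 + (-3*j - 2*p)/3 = 3 + (-j - 2*p/3) = 3 - j - 2*p/3)
y(s, t) = 1/(1 + t)
(7*(y(C(-1, 4), 5) + 4))*G(-5, -18) = (7*(1/(1 + 5) + 4))*(-18) = (7*(1/6 + 4))*(-18) = (7*(⅙ + 4))*(-18) = (7*(25/6))*(-18) = (175/6)*(-18) = -525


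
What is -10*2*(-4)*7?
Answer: 560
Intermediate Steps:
-10*2*(-4)*7 = -(-80)*7 = -10*(-56) = 560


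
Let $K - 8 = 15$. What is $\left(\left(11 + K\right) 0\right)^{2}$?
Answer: $0$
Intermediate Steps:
$K = 23$ ($K = 8 + 15 = 23$)
$\left(\left(11 + K\right) 0\right)^{2} = \left(\left(11 + 23\right) 0\right)^{2} = \left(34 \cdot 0\right)^{2} = 0^{2} = 0$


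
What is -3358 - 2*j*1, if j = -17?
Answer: -3324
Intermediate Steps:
-3358 - 2*j*1 = -3358 - 2*(-17)*1 = -3358 + 34*1 = -3358 + 34 = -3324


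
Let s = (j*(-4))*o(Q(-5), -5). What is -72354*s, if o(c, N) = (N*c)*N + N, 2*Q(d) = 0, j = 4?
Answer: -5788320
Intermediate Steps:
Q(d) = 0 (Q(d) = (½)*0 = 0)
o(c, N) = N + c*N² (o(c, N) = c*N² + N = N + c*N²)
s = 80 (s = (4*(-4))*(-5*(1 - 5*0)) = -(-80)*(1 + 0) = -(-80) = -16*(-5) = 80)
-72354*s = -72354*80 = -5788320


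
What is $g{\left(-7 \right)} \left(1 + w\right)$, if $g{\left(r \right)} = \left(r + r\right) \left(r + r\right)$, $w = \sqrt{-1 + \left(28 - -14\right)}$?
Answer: $196 + 196 \sqrt{41} \approx 1451.0$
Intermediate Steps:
$w = \sqrt{41}$ ($w = \sqrt{-1 + \left(28 + 14\right)} = \sqrt{-1 + 42} = \sqrt{41} \approx 6.4031$)
$g{\left(r \right)} = 4 r^{2}$ ($g{\left(r \right)} = 2 r 2 r = 4 r^{2}$)
$g{\left(-7 \right)} \left(1 + w\right) = 4 \left(-7\right)^{2} \left(1 + \sqrt{41}\right) = 4 \cdot 49 \left(1 + \sqrt{41}\right) = 196 \left(1 + \sqrt{41}\right) = 196 + 196 \sqrt{41}$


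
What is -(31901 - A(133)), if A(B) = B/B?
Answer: -31900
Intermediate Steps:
A(B) = 1
-(31901 - A(133)) = -(31901 - 1*1) = -(31901 - 1) = -1*31900 = -31900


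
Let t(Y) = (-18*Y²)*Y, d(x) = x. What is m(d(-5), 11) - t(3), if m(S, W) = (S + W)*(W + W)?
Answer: 618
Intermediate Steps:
m(S, W) = 2*W*(S + W) (m(S, W) = (S + W)*(2*W) = 2*W*(S + W))
t(Y) = -18*Y³
m(d(-5), 11) - t(3) = 2*11*(-5 + 11) - (-18)*3³ = 2*11*6 - (-18)*27 = 132 - 1*(-486) = 132 + 486 = 618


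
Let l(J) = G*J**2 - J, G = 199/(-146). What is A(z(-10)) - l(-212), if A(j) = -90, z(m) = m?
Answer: 4449882/73 ≈ 60957.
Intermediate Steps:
G = -199/146 (G = 199*(-1/146) = -199/146 ≈ -1.3630)
l(J) = -J - 199*J**2/146 (l(J) = -199*J**2/146 - J = -J - 199*J**2/146)
A(z(-10)) - l(-212) = -90 - (-1)*(-212)*(146 + 199*(-212))/146 = -90 - (-1)*(-212)*(146 - 42188)/146 = -90 - (-1)*(-212)*(-42042)/146 = -90 - 1*(-4456452/73) = -90 + 4456452/73 = 4449882/73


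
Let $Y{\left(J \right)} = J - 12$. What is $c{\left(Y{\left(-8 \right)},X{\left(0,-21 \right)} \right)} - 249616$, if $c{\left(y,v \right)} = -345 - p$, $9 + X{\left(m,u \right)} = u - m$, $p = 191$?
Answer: $-250152$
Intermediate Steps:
$X{\left(m,u \right)} = -9 + u - m$ ($X{\left(m,u \right)} = -9 - \left(m - u\right) = -9 + u - m$)
$Y{\left(J \right)} = -12 + J$ ($Y{\left(J \right)} = J - 12 = -12 + J$)
$c{\left(y,v \right)} = -536$ ($c{\left(y,v \right)} = -345 - 191 = -536$)
$c{\left(Y{\left(-8 \right)},X{\left(0,-21 \right)} \right)} - 249616 = -536 - 249616 = -250152$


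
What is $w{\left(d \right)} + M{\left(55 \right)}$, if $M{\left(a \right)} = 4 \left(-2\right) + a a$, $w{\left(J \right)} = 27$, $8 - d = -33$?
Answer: $3044$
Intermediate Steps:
$d = 41$ ($d = 8 - -33 = 8 + 33 = 41$)
$M{\left(a \right)} = -8 + a^{2}$
$w{\left(d \right)} + M{\left(55 \right)} = 27 - \left(8 - 55^{2}\right) = 27 + \left(-8 + 3025\right) = 27 + 3017 = 3044$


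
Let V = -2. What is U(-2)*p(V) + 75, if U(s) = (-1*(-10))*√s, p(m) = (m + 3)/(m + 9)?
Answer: 75 + 10*I*√2/7 ≈ 75.0 + 2.0203*I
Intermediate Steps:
p(m) = (3 + m)/(9 + m)
U(s) = 10*√s
U(-2)*p(V) + 75 = (10*√(-2))*((3 - 2)/(9 - 2)) + 75 = (10*(I*√2))*(1/7) + 75 = (10*I*√2)*((⅐)*1) + 75 = (10*I*√2)*(⅐) + 75 = 10*I*√2/7 + 75 = 75 + 10*I*√2/7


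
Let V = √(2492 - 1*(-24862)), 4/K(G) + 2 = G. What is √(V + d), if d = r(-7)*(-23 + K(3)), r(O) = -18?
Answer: √(342 + √27354) ≈ 22.525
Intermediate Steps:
K(G) = 4/(-2 + G)
V = √27354 (V = √(2492 + 24862) = √27354 ≈ 165.39)
d = 342 (d = -18*(-23 + 4/(-2 + 3)) = -18*(-23 + 4/1) = -18*(-23 + 4*1) = -18*(-23 + 4) = -18*(-19) = 342)
√(V + d) = √(√27354 + 342) = √(342 + √27354)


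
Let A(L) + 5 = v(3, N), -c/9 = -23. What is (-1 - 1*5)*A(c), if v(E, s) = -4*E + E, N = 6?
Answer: 84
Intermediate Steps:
c = 207 (c = -9*(-23) = 207)
v(E, s) = -3*E
A(L) = -14 (A(L) = -5 - 3*3 = -5 - 9 = -14)
(-1 - 1*5)*A(c) = (-1 - 1*5)*(-14) = (-1 - 5)*(-14) = -6*(-14) = 84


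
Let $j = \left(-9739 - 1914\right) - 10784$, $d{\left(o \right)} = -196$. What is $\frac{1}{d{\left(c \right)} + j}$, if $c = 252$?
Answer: $- \frac{1}{22633} \approx -4.4183 \cdot 10^{-5}$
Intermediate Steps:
$j = -22437$ ($j = \left(-9739 - 1914\right) - 10784 = -11653 - 10784 = -22437$)
$\frac{1}{d{\left(c \right)} + j} = \frac{1}{-196 - 22437} = \frac{1}{-22633} = - \frac{1}{22633}$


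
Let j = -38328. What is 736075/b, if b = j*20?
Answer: -147215/153312 ≈ -0.96023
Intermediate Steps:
b = -766560 (b = -38328*20 = -766560)
736075/b = 736075/(-766560) = 736075*(-1/766560) = -147215/153312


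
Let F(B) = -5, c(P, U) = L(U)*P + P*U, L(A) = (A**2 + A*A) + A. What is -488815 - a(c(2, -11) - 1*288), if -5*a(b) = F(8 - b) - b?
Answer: -2444232/5 ≈ -4.8885e+5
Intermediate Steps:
L(A) = A + 2*A**2 (L(A) = (A**2 + A**2) + A = 2*A**2 + A = A + 2*A**2)
c(P, U) = P*U + P*U*(1 + 2*U) (c(P, U) = (U*(1 + 2*U))*P + P*U = P*U*(1 + 2*U) + P*U = P*U + P*U*(1 + 2*U))
a(b) = 1 + b/5 (a(b) = -(-5 - b)/5 = 1 + b/5)
-488815 - a(c(2, -11) - 1*288) = -488815 - (1 + (2*2*(-11)*(1 - 11) - 1*288)/5) = -488815 - (1 + (2*2*(-11)*(-10) - 288)/5) = -488815 - (1 + (440 - 288)/5) = -488815 - (1 + (1/5)*152) = -488815 - (1 + 152/5) = -488815 - 1*157/5 = -488815 - 157/5 = -2444232/5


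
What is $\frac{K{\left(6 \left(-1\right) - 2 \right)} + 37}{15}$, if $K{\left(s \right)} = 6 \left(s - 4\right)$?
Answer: $- \frac{7}{3} \approx -2.3333$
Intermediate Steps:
$K{\left(s \right)} = -24 + 6 s$ ($K{\left(s \right)} = 6 \left(-4 + s\right) = -24 + 6 s$)
$\frac{K{\left(6 \left(-1\right) - 2 \right)} + 37}{15} = \frac{\left(-24 + 6 \left(6 \left(-1\right) - 2\right)\right) + 37}{15} = \left(\left(-24 + 6 \left(-6 - 2\right)\right) + 37\right) \frac{1}{15} = \left(\left(-24 + 6 \left(-8\right)\right) + 37\right) \frac{1}{15} = \left(\left(-24 - 48\right) + 37\right) \frac{1}{15} = \left(-72 + 37\right) \frac{1}{15} = \left(-35\right) \frac{1}{15} = - \frac{7}{3}$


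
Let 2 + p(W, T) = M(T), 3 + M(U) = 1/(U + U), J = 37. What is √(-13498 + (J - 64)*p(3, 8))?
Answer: I*√213835/4 ≈ 115.61*I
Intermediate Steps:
M(U) = -3 + 1/(2*U) (M(U) = -3 + 1/(U + U) = -3 + 1/(2*U))
p(W, T) = -5 + 1/(2*T) (p(W, T) = -2 + (-3 + 1/(2*T)) = -5 + 1/(2*T))
√(-13498 + (J - 64)*p(3, 8)) = √(-13498 + (37 - 64)*(-5 + (½)/8)) = √(-13498 - 27*(-5 + (½)*(⅛))) = √(-13498 - 27*(-5 + 1/16)) = √(-13498 - 27*(-79/16)) = √(-13498 + 2133/16) = √(-213835/16) = I*√213835/4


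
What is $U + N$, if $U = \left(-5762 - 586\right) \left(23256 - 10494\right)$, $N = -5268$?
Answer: $-81018444$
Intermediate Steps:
$U = -81013176$ ($U = \left(-6348\right) 12762 = -81013176$)
$U + N = -81013176 - 5268 = -81018444$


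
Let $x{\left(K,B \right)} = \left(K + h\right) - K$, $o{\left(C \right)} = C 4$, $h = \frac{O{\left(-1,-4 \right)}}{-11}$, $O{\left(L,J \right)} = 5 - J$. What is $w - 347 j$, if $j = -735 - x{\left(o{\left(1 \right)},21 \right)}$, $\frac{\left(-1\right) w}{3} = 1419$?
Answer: $\frac{2755545}{11} \approx 2.505 \cdot 10^{5}$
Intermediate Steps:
$w = -4257$ ($w = \left(-3\right) 1419 = -4257$)
$h = - \frac{9}{11}$ ($h = \frac{5 - -4}{-11} = \left(5 + 4\right) \left(- \frac{1}{11}\right) = 9 \left(- \frac{1}{11}\right) = - \frac{9}{11} \approx -0.81818$)
$o{\left(C \right)} = 4 C$
$x{\left(K,B \right)} = - \frac{9}{11}$ ($x{\left(K,B \right)} = \left(K - \frac{9}{11}\right) - K = \left(- \frac{9}{11} + K\right) - K = - \frac{9}{11}$)
$j = - \frac{8076}{11}$ ($j = -735 - - \frac{9}{11} = -735 + \frac{9}{11} = - \frac{8076}{11} \approx -734.18$)
$w - 347 j = -4257 - - \frac{2802372}{11} = -4257 + \frac{2802372}{11} = \frac{2755545}{11}$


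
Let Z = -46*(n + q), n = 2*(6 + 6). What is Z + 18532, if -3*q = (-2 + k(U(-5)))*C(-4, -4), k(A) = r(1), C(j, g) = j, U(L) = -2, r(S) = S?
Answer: 52468/3 ≈ 17489.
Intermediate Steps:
k(A) = 1
n = 24 (n = 2*12 = 24)
q = -4/3 (q = -(-2 + 1)*(-4)/3 = -(-1)*(-4)/3 = -⅓*4 = -4/3 ≈ -1.3333)
Z = -3128/3 (Z = -46*(24 - 4/3) = -46*68/3 = -3128/3 ≈ -1042.7)
Z + 18532 = -3128/3 + 18532 = 52468/3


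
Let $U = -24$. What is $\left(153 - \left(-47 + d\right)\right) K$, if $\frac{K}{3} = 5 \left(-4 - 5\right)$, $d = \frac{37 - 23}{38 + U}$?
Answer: $-26865$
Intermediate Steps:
$d = 1$ ($d = \frac{37 - 23}{38 - 24} = \frac{14}{14} = 14 \cdot \frac{1}{14} = 1$)
$K = -135$ ($K = 3 \cdot 5 \left(-4 - 5\right) = 3 \cdot 5 \left(-9\right) = 3 \left(-45\right) = -135$)
$\left(153 - \left(-47 + d\right)\right) K = \left(153 + \left(47 - 1\right)\right) \left(-135\right) = \left(153 + 46\right) \left(-135\right) = 199 \left(-135\right) = -26865$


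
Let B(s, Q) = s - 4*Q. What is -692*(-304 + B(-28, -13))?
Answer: 193760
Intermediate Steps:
-692*(-304 + B(-28, -13)) = -692*(-304 + (-28 - 4*(-13))) = -692*(-304 + (-28 + 52)) = -692*(-304 + 24) = -692*(-280) = 193760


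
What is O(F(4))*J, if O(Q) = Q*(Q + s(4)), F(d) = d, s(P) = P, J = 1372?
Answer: 43904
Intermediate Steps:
O(Q) = Q*(4 + Q) (O(Q) = Q*(Q + 4) = Q*(4 + Q))
O(F(4))*J = (4*(4 + 4))*1372 = (4*8)*1372 = 32*1372 = 43904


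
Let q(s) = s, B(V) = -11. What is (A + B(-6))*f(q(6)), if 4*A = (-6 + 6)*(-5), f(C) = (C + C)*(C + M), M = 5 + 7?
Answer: -2376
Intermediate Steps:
M = 12
f(C) = 2*C*(12 + C) (f(C) = (C + C)*(C + 12) = (2*C)*(12 + C) = 2*C*(12 + C))
A = 0 (A = ((-6 + 6)*(-5))/4 = (0*(-5))/4 = (¼)*0 = 0)
(A + B(-6))*f(q(6)) = (0 - 11)*(2*6*(12 + 6)) = -22*6*18 = -11*216 = -2376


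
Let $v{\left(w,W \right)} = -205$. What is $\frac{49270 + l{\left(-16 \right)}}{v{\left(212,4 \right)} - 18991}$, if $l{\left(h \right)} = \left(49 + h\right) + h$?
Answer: $- \frac{49287}{19196} \approx -2.5676$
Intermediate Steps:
$l{\left(h \right)} = 49 + 2 h$
$\frac{49270 + l{\left(-16 \right)}}{v{\left(212,4 \right)} - 18991} = \frac{49270 + \left(49 + 2 \left(-16\right)\right)}{-205 - 18991} = \frac{49270 + \left(49 - 32\right)}{-19196} = \left(49270 + 17\right) \left(- \frac{1}{19196}\right) = 49287 \left(- \frac{1}{19196}\right) = - \frac{49287}{19196}$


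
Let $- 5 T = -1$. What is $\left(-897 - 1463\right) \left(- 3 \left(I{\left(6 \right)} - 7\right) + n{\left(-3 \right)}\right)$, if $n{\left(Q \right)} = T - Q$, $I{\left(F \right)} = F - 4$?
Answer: $-42952$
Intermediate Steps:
$T = \frac{1}{5}$ ($T = \left(- \frac{1}{5}\right) \left(-1\right) = \frac{1}{5} \approx 0.2$)
$I{\left(F \right)} = -4 + F$
$n{\left(Q \right)} = \frac{1}{5} - Q$
$\left(-897 - 1463\right) \left(- 3 \left(I{\left(6 \right)} - 7\right) + n{\left(-3 \right)}\right) = \left(-897 - 1463\right) \left(- 3 \left(\left(-4 + 6\right) - 7\right) + \left(\frac{1}{5} - -3\right)\right) = - 2360 \left(- 3 \left(2 - 7\right) + \left(\frac{1}{5} + 3\right)\right) = - 2360 \left(\left(-3\right) \left(-5\right) + \frac{16}{5}\right) = - 2360 \left(15 + \frac{16}{5}\right) = \left(-2360\right) \frac{91}{5} = -42952$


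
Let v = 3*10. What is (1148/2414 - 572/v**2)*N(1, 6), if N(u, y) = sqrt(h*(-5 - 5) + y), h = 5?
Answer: -86902*I*sqrt(11)/271575 ≈ -1.0613*I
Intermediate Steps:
v = 30
N(u, y) = sqrt(-50 + y) (N(u, y) = sqrt(5*(-5 - 5) + y) = sqrt(5*(-10) + y) = sqrt(-50 + y))
(1148/2414 - 572/v**2)*N(1, 6) = (1148/2414 - 572/(30**2))*sqrt(-50 + 6) = (1148*(1/2414) - 572/900)*sqrt(-44) = (574/1207 - 572*1/900)*(2*I*sqrt(11)) = (574/1207 - 143/225)*(2*I*sqrt(11)) = -86902*I*sqrt(11)/271575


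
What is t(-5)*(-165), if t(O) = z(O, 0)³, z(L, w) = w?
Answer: 0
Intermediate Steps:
t(O) = 0 (t(O) = 0³ = 0)
t(-5)*(-165) = 0*(-165) = 0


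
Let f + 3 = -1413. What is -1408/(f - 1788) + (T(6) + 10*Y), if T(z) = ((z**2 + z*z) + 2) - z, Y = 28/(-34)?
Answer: 819800/13617 ≈ 60.204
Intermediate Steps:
f = -1416 (f = -3 - 1413 = -1416)
Y = -14/17 (Y = 28*(-1/34) = -14/17 ≈ -0.82353)
T(z) = 2 - z + 2*z**2 (T(z) = ((z**2 + z**2) + 2) - z = (2*z**2 + 2) - z = (2 + 2*z**2) - z = 2 - z + 2*z**2)
-1408/(f - 1788) + (T(6) + 10*Y) = -1408/(-1416 - 1788) + ((2 - 1*6 + 2*6**2) + 10*(-14/17)) = -1408/(-3204) + ((2 - 6 + 2*36) - 140/17) = -1408*(-1/3204) + ((2 - 6 + 72) - 140/17) = 352/801 + (68 - 140/17) = 352/801 + 1016/17 = 819800/13617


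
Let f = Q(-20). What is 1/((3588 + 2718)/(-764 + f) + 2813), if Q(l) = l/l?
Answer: 763/2140013 ≈ 0.00035654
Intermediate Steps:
Q(l) = 1
f = 1
1/((3588 + 2718)/(-764 + f) + 2813) = 1/((3588 + 2718)/(-764 + 1) + 2813) = 1/(6306/(-763) + 2813) = 1/(6306*(-1/763) + 2813) = 1/(-6306/763 + 2813) = 1/(2140013/763) = 763/2140013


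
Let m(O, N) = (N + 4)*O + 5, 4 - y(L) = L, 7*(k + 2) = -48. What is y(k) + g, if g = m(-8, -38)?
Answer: 2029/7 ≈ 289.86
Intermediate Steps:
k = -62/7 (k = -2 + (⅐)*(-48) = -2 - 48/7 = -62/7 ≈ -8.8571)
y(L) = 4 - L
m(O, N) = 5 + O*(4 + N) (m(O, N) = (4 + N)*O + 5 = O*(4 + N) + 5 = 5 + O*(4 + N))
g = 277 (g = 5 + 4*(-8) - 38*(-8) = 5 - 32 + 304 = 277)
y(k) + g = (4 - 1*(-62/7)) + 277 = (4 + 62/7) + 277 = 90/7 + 277 = 2029/7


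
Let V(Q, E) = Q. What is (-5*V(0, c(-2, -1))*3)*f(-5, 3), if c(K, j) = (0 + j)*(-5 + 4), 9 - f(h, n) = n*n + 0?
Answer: 0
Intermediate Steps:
f(h, n) = 9 - n² (f(h, n) = 9 - (n*n + 0) = 9 - (n² + 0) = 9 - n²)
c(K, j) = -j (c(K, j) = j*(-1) = -j)
(-5*V(0, c(-2, -1))*3)*f(-5, 3) = (-5*0*3)*(9 - 1*3²) = (0*3)*(9 - 1*9) = 0*(9 - 9) = 0*0 = 0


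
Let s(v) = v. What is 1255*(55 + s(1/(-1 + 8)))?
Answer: 484430/7 ≈ 69204.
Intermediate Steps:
1255*(55 + s(1/(-1 + 8))) = 1255*(55 + 1/(-1 + 8)) = 1255*(55 + 1/7) = 1255*(386/7) = 484430/7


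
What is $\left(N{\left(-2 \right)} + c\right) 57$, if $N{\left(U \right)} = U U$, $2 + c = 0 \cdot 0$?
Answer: $114$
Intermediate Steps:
$c = -2$ ($c = -2 + 0 \cdot 0 = -2 + 0 = -2$)
$N{\left(U \right)} = U^{2}$
$\left(N{\left(-2 \right)} + c\right) 57 = \left(\left(-2\right)^{2} - 2\right) 57 = \left(4 - 2\right) 57 = 2 \cdot 57 = 114$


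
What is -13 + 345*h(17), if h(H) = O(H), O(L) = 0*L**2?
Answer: -13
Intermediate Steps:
O(L) = 0
h(H) = 0
-13 + 345*h(17) = -13 + 345*0 = -13 + 0 = -13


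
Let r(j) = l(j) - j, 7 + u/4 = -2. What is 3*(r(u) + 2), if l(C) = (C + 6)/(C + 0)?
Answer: 233/2 ≈ 116.50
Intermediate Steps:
u = -36 (u = -28 + 4*(-2) = -28 - 8 = -36)
l(C) = (6 + C)/C
r(j) = -j + (6 + j)/j (r(j) = (6 + j)/j - j = -j + (6 + j)/j)
3*(r(u) + 2) = 3*((1 - 1*(-36) + 6/(-36)) + 2) = 3*((1 + 36 + 6*(-1/36)) + 2) = 3*((1 + 36 - ⅙) + 2) = 3*(221/6 + 2) = 3*(233/6) = 233/2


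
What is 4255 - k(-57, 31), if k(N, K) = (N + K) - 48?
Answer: 4329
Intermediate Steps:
k(N, K) = -48 + K + N (k(N, K) = (K + N) - 48 = -48 + K + N)
4255 - k(-57, 31) = 4255 - (-48 + 31 - 57) = 4255 - 1*(-74) = 4255 + 74 = 4329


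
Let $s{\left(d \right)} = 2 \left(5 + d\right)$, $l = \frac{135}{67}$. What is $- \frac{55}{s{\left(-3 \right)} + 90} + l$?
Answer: $\frac{9005}{6298} \approx 1.4298$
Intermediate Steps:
$l = \frac{135}{67}$ ($l = 135 \cdot \frac{1}{67} = \frac{135}{67} \approx 2.0149$)
$s{\left(d \right)} = 10 + 2 d$
$- \frac{55}{s{\left(-3 \right)} + 90} + l = - \frac{55}{\left(10 + 2 \left(-3\right)\right) + 90} + \frac{135}{67} = - \frac{55}{\left(10 - 6\right) + 90} + \frac{135}{67} = - \frac{55}{4 + 90} + \frac{135}{67} = - \frac{55}{94} + \frac{135}{67} = \frac{9005}{6298}$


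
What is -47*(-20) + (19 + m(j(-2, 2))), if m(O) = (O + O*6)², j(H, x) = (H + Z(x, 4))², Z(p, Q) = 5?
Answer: 4928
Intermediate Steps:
j(H, x) = (5 + H)² (j(H, x) = (H + 5)² = (5 + H)²)
m(O) = 49*O² (m(O) = (O + 6*O)² = (7*O)² = 49*O²)
-47*(-20) + (19 + m(j(-2, 2))) = -47*(-20) + (19 + 49*((5 - 2)²)²) = 940 + (19 + 49*(3²)²) = 940 + (19 + 49*9²) = 940 + (19 + 49*81) = 940 + (19 + 3969) = 940 + 3988 = 4928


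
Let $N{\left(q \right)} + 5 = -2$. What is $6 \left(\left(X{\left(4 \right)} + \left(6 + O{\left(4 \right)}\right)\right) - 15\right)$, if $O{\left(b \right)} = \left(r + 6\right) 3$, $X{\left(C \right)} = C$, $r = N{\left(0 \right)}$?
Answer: $-48$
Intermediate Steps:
$N{\left(q \right)} = -7$ ($N{\left(q \right)} = -5 - 2 = -7$)
$r = -7$
$O{\left(b \right)} = -3$ ($O{\left(b \right)} = \left(-7 + 6\right) 3 = \left(-1\right) 3 = -3$)
$6 \left(\left(X{\left(4 \right)} + \left(6 + O{\left(4 \right)}\right)\right) - 15\right) = 6 \left(\left(4 + \left(6 - 3\right)\right) - 15\right) = 6 \left(\left(4 + 3\right) - 15\right) = 6 \left(7 - 15\right) = 6 \left(-8\right) = -48$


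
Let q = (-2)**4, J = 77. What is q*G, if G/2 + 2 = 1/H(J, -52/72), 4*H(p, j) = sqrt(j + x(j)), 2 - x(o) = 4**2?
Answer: -64 - 384*I*sqrt(530)/265 ≈ -64.0 - 33.36*I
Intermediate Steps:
x(o) = -14 (x(o) = 2 - 1*4**2 = 2 - 1*16 = 2 - 16 = -14)
H(p, j) = sqrt(-14 + j)/4 (H(p, j) = sqrt(j - 14)/4 = sqrt(-14 + j)/4)
q = 16
G = -4 - 24*I*sqrt(530)/265 (G = -4 + 2/((sqrt(-14 - 52/72)/4)) = -4 + 2/((sqrt(-14 - 52*1/72)/4)) = -4 + 2/((sqrt(-14 - 13/18)/4)) = -4 + 2/((sqrt(-265/18)/4)) = -4 + 2/(((I*sqrt(530)/6)/4)) = -4 + 2/((I*sqrt(530)/24)) = -4 + 2*(-12*I*sqrt(530)/265) = -4 - 24*I*sqrt(530)/265 ≈ -4.0 - 2.085*I)
q*G = 16*(-4 - 24*I*sqrt(530)/265) = -64 - 384*I*sqrt(530)/265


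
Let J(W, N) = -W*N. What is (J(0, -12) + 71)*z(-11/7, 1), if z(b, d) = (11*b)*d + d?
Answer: -8094/7 ≈ -1156.3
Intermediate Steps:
J(W, N) = -N*W
z(b, d) = d + 11*b*d (z(b, d) = 11*b*d + d = d + 11*b*d)
(J(0, -12) + 71)*z(-11/7, 1) = (-1*(-12)*0 + 71)*(1*(1 + 11*(-11/7))) = (0 + 71)*(1*(1 + 11*(-11*⅐))) = 71*(1*(1 + 11*(-11/7))) = 71*(1*(1 - 121/7)) = 71*(1*(-114/7)) = 71*(-114/7) = -8094/7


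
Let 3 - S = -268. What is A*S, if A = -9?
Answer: -2439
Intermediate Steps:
S = 271 (S = 3 - 1*(-268) = 3 + 268 = 271)
A*S = -9*271 = -2439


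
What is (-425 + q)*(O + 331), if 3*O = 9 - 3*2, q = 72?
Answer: -117196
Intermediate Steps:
O = 1 (O = (9 - 3*2)/3 = (9 - 6)/3 = (⅓)*3 = 1)
(-425 + q)*(O + 331) = (-425 + 72)*(1 + 331) = -353*332 = -117196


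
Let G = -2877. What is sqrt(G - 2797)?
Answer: I*sqrt(5674) ≈ 75.326*I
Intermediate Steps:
sqrt(G - 2797) = sqrt(-2877 - 2797) = sqrt(-5674) = I*sqrt(5674)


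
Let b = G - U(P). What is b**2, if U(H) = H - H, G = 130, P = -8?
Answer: 16900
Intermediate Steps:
U(H) = 0
b = 130 (b = 130 - 1*0 = 130 + 0 = 130)
b**2 = 130**2 = 16900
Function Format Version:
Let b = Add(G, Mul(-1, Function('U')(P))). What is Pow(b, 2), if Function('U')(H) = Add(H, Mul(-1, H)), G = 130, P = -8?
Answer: 16900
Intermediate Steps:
Function('U')(H) = 0
b = 130 (b = Add(130, Mul(-1, 0)) = Add(130, 0) = 130)
Pow(b, 2) = Pow(130, 2) = 16900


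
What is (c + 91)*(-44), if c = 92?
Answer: -8052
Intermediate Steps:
(c + 91)*(-44) = (92 + 91)*(-44) = 183*(-44) = -8052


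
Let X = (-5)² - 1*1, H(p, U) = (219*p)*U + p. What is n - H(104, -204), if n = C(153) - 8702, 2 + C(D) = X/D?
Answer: 236512304/51 ≈ 4.6375e+6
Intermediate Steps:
H(p, U) = p + 219*U*p (H(p, U) = 219*U*p + p = p + 219*U*p)
X = 24 (X = 25 - 1 = 24)
C(D) = -2 + 24/D
n = -443896/51 (n = (-2 + 24/153) - 8702 = (-2 + 24*(1/153)) - 8702 = (-2 + 8/51) - 8702 = -94/51 - 8702 = -443896/51 ≈ -8703.8)
n - H(104, -204) = -443896/51 - 104*(1 + 219*(-204)) = -443896/51 - 104*(1 - 44676) = -443896/51 - 104*(-44675) = -443896/51 - 1*(-4646200) = -443896/51 + 4646200 = 236512304/51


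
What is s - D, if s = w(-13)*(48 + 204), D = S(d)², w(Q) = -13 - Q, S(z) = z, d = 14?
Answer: -196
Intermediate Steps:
D = 196 (D = 14² = 196)
s = 0 (s = (-13 - 1*(-13))*(48 + 204) = (-13 + 13)*252 = 0*252 = 0)
s - D = 0 - 1*196 = 0 - 196 = -196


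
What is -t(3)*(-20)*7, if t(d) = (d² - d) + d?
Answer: 1260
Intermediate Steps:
t(d) = d²
-t(3)*(-20)*7 = -3²*(-20)*7 = -9*(-20)*7 = -(-180)*7 = -1*(-1260) = 1260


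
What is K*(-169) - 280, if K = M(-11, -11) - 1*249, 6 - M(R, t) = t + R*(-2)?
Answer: 42646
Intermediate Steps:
M(R, t) = 6 - t + 2*R (M(R, t) = 6 - (t + R*(-2)) = 6 - (t - 2*R) = 6 + (-t + 2*R) = 6 - t + 2*R)
K = -254 (K = (6 - 1*(-11) + 2*(-11)) - 1*249 = (6 + 11 - 22) - 249 = -5 - 249 = -254)
K*(-169) - 280 = -254*(-169) - 280 = 42926 - 280 = 42646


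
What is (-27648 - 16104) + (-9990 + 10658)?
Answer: -43084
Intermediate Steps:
(-27648 - 16104) + (-9990 + 10658) = -43752 + 668 = -43084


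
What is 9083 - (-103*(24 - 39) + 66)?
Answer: 7472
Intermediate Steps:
9083 - (-103*(24 - 39) + 66) = 9083 - (-103*(-15) + 66) = 9083 - (1545 + 66) = 9083 - 1*1611 = 9083 - 1611 = 7472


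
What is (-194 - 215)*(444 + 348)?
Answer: -323928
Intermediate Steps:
(-194 - 215)*(444 + 348) = -409*792 = -323928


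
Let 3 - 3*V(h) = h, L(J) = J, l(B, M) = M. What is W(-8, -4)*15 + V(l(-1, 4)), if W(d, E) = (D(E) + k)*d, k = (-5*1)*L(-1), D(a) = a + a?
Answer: 1079/3 ≈ 359.67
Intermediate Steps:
V(h) = 1 - h/3
D(a) = 2*a
k = 5 (k = -5*1*(-1) = -5*(-1) = 5)
W(d, E) = d*(5 + 2*E) (W(d, E) = (2*E + 5)*d = (5 + 2*E)*d = d*(5 + 2*E))
W(-8, -4)*15 + V(l(-1, 4)) = -8*(5 + 2*(-4))*15 + (1 - ⅓*4) = -8*(5 - 8)*15 + (1 - 4/3) = -8*(-3)*15 - ⅓ = 24*15 - ⅓ = 360 - ⅓ = 1079/3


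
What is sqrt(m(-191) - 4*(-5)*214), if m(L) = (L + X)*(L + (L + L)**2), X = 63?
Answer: 2*I*sqrt(4662386) ≈ 4318.5*I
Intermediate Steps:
m(L) = (63 + L)*(L + 4*L**2) (m(L) = (L + 63)*(L + (L + L)**2) = (63 + L)*(L + (2*L)**2) = (63 + L)*(L + 4*L**2))
sqrt(m(-191) - 4*(-5)*214) = sqrt(-191*(63 + 4*(-191)**2 + 253*(-191)) - 4*(-5)*214) = sqrt(-191*(63 + 4*36481 - 48323) + 20*214) = sqrt(-191*(63 + 145924 - 48323) + 4280) = sqrt(-191*97664 + 4280) = sqrt(-18653824 + 4280) = sqrt(-18649544) = 2*I*sqrt(4662386)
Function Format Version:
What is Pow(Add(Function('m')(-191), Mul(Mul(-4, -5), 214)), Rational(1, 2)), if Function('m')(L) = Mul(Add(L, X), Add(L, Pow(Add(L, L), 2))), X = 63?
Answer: Mul(2, I, Pow(4662386, Rational(1, 2))) ≈ Mul(4318.5, I)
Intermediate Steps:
Function('m')(L) = Mul(Add(63, L), Add(L, Mul(4, Pow(L, 2)))) (Function('m')(L) = Mul(Add(L, 63), Add(L, Pow(Add(L, L), 2))) = Mul(Add(63, L), Add(L, Pow(Mul(2, L), 2))) = Mul(Add(63, L), Add(L, Mul(4, Pow(L, 2)))))
Pow(Add(Function('m')(-191), Mul(Mul(-4, -5), 214)), Rational(1, 2)) = Pow(Add(Mul(-191, Add(63, Mul(4, Pow(-191, 2)), Mul(253, -191))), Mul(Mul(-4, -5), 214)), Rational(1, 2)) = Pow(Add(Mul(-191, Add(63, Mul(4, 36481), -48323)), Mul(20, 214)), Rational(1, 2)) = Pow(Add(Mul(-191, Add(63, 145924, -48323)), 4280), Rational(1, 2)) = Pow(Add(Mul(-191, 97664), 4280), Rational(1, 2)) = Pow(Add(-18653824, 4280), Rational(1, 2)) = Pow(-18649544, Rational(1, 2)) = Mul(2, I, Pow(4662386, Rational(1, 2)))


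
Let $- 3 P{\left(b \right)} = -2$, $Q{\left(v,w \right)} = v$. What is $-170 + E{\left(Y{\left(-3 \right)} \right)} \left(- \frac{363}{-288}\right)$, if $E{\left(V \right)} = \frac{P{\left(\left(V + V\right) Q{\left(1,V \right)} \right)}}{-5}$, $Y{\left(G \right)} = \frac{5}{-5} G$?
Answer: $- \frac{122521}{720} \approx -170.17$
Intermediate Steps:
$P{\left(b \right)} = \frac{2}{3}$ ($P{\left(b \right)} = \left(- \frac{1}{3}\right) \left(-2\right) = \frac{2}{3}$)
$Y{\left(G \right)} = - G$ ($Y{\left(G \right)} = 5 \left(- \frac{1}{5}\right) G = - G$)
$E{\left(V \right)} = - \frac{2}{15}$ ($E{\left(V \right)} = \frac{2}{3 \left(-5\right)} = \frac{2}{3} \left(- \frac{1}{5}\right) = - \frac{2}{15}$)
$-170 + E{\left(Y{\left(-3 \right)} \right)} \left(- \frac{363}{-288}\right) = -170 - \frac{2 \left(- \frac{363}{-288}\right)}{15} = -170 - \frac{2 \left(\left(-363\right) \left(- \frac{1}{288}\right)\right)}{15} = -170 - \frac{121}{720} = - \frac{122521}{720}$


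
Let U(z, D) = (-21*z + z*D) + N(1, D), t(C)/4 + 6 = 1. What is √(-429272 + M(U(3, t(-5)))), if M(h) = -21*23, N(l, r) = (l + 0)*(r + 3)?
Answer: I*√429755 ≈ 655.56*I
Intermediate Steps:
t(C) = -20 (t(C) = -24 + 4*1 = -24 + 4 = -20)
N(l, r) = l*(3 + r)
U(z, D) = 3 + D - 21*z + D*z (U(z, D) = (-21*z + z*D) + 1*(3 + D) = (-21*z + D*z) + (3 + D) = 3 + D - 21*z + D*z)
M(h) = -483
√(-429272 + M(U(3, t(-5)))) = √(-429272 - 483) = √(-429755) = I*√429755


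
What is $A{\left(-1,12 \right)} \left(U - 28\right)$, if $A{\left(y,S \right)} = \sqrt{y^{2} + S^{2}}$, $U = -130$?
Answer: $- 158 \sqrt{145} \approx -1902.6$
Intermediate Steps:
$A{\left(y,S \right)} = \sqrt{S^{2} + y^{2}}$
$A{\left(-1,12 \right)} \left(U - 28\right) = \sqrt{12^{2} + \left(-1\right)^{2}} \left(-130 - 28\right) = \sqrt{144 + 1} \left(-158\right) = \sqrt{145} \left(-158\right) = - 158 \sqrt{145}$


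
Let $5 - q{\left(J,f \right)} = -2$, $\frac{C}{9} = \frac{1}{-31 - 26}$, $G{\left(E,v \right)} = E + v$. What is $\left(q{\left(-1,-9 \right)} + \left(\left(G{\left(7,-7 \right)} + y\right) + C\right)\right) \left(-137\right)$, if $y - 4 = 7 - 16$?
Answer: $- \frac{4795}{19} \approx -252.37$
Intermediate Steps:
$C = - \frac{3}{19}$ ($C = \frac{9}{-31 - 26} = \frac{9}{-57} = 9 \left(- \frac{1}{57}\right) = - \frac{3}{19} \approx -0.15789$)
$q{\left(J,f \right)} = 7$ ($q{\left(J,f \right)} = 5 - -2 = 5 + 2 = 7$)
$y = -5$ ($y = 4 + \left(7 - 16\right) = 4 - 9 = -5$)
$\left(q{\left(-1,-9 \right)} + \left(\left(G{\left(7,-7 \right)} + y\right) + C\right)\right) \left(-137\right) = \left(7 + \left(\left(\left(7 - 7\right) - 5\right) - \frac{3}{19}\right)\right) \left(-137\right) = \left(7 + \left(\left(0 - 5\right) - \frac{3}{19}\right)\right) \left(-137\right) = \left(7 - \frac{98}{19}\right) \left(-137\right) = \frac{35}{19} \left(-137\right) = - \frac{4795}{19}$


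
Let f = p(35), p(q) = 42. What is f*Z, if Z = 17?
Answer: 714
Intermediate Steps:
f = 42
f*Z = 42*17 = 714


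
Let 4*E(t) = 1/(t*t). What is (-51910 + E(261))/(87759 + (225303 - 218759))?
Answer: -14144644439/25696058652 ≈ -0.55046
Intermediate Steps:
E(t) = 1/(4*t**2) (E(t) = 1/(4*((t*t))) = 1/(4*(t**2)) = 1/(4*t**2))
(-51910 + E(261))/(87759 + (225303 - 218759)) = (-51910 + (1/4)/261**2)/(87759 + (225303 - 218759)) = (-51910 + (1/4)*(1/68121))/(87759 + 6544) = (-51910 + 1/272484)/94303 = -14144644439/272484*1/94303 = -14144644439/25696058652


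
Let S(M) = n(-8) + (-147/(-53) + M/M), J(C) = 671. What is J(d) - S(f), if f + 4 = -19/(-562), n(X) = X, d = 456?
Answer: 35787/53 ≈ 675.23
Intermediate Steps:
f = -2229/562 (f = -4 - 19/(-562) = -4 - 19*(-1/562) = -4 + 19/562 = -2229/562 ≈ -3.9662)
S(M) = -224/53 (S(M) = -8 + (-147/(-53) + M/M) = -8 + (-147*(-1/53) + 1) = -8 + (147/53 + 1) = -8 + 200/53 = -224/53)
J(d) - S(f) = 671 - 1*(-224/53) = 671 + 224/53 = 35787/53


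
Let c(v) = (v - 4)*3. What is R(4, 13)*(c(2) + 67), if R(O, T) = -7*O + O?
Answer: -1464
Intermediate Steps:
R(O, T) = -6*O
c(v) = -12 + 3*v (c(v) = (-4 + v)*3 = -12 + 3*v)
R(4, 13)*(c(2) + 67) = (-6*4)*((-12 + 3*2) + 67) = -24*((-12 + 6) + 67) = -24*(-6 + 67) = -24*61 = -1464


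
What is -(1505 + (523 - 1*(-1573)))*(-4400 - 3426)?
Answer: 28181426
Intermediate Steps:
-(1505 + (523 - 1*(-1573)))*(-4400 - 3426) = -(1505 + (523 + 1573))*(-7826) = -(1505 + 2096)*(-7826) = -3601*(-7826) = -1*(-28181426) = 28181426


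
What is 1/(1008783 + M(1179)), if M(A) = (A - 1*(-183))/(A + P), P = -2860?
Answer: 1681/1695762861 ≈ 9.9129e-7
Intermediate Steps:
M(A) = (183 + A)/(-2860 + A) (M(A) = (A - 1*(-183))/(A - 2860) = (A + 183)/(-2860 + A) = (183 + A)/(-2860 + A))
1/(1008783 + M(1179)) = 1/(1008783 + (183 + 1179)/(-2860 + 1179)) = 1/(1008783 + 1362/(-1681)) = 1/(1008783 - 1/1681*1362) = 1/(1008783 - 1362/1681) = 1/(1695762861/1681) = 1681/1695762861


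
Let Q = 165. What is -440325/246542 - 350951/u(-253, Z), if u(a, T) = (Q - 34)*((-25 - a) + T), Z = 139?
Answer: -822089057/90480914 ≈ -9.0858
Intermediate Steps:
u(a, T) = -3275 - 131*a + 131*T (u(a, T) = (165 - 34)*((-25 - a) + T) = 131*(-25 + T - a) = -3275 - 131*a + 131*T)
-440325/246542 - 350951/u(-253, Z) = -440325/246542 - 350951/(-3275 - 131*(-253) + 131*139) = -440325*1/246542 - 350951/(-3275 + 33143 + 18209) = -440325/246542 - 350951/48077 = -822089057/90480914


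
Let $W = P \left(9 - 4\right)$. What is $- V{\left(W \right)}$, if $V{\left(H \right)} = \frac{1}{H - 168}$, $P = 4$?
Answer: $\frac{1}{148} \approx 0.0067568$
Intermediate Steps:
$W = 20$ ($W = 4 \left(9 - 4\right) = 4 \cdot 5 = 20$)
$V{\left(H \right)} = \frac{1}{-168 + H}$
$- V{\left(W \right)} = - \frac{1}{-168 + 20} = - \frac{1}{-148} = \left(-1\right) \left(- \frac{1}{148}\right) = \frac{1}{148}$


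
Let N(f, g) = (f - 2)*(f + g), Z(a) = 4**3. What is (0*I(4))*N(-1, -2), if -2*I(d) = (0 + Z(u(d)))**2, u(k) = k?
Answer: 0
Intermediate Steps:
Z(a) = 64
I(d) = -2048 (I(d) = -(0 + 64)**2/2 = -1/2*64**2 = -1/2*4096 = -2048)
N(f, g) = (-2 + f)*(f + g)
(0*I(4))*N(-1, -2) = (0*(-2048))*((-1)**2 - 2*(-1) - 2*(-2) - 1*(-2)) = 0*(1 + 2 + 4 + 2) = 0*9 = 0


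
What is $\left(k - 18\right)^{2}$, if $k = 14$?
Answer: $16$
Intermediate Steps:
$\left(k - 18\right)^{2} = \left(14 - 18\right)^{2} = \left(-4\right)^{2} = 16$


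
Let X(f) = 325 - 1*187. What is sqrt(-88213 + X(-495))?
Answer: 5*I*sqrt(3523) ≈ 296.77*I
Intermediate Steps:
X(f) = 138 (X(f) = 325 - 187 = 138)
sqrt(-88213 + X(-495)) = sqrt(-88213 + 138) = sqrt(-88075) = 5*I*sqrt(3523)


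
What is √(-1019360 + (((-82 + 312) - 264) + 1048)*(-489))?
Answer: I*√1515206 ≈ 1230.9*I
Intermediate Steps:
√(-1019360 + (((-82 + 312) - 264) + 1048)*(-489)) = √(-1019360 + ((230 - 264) + 1048)*(-489)) = √(-1019360 + (-34 + 1048)*(-489)) = √(-1019360 + 1014*(-489)) = √(-1019360 - 495846) = √(-1515206) = I*√1515206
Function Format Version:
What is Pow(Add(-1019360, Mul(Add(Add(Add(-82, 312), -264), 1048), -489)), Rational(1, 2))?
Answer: Mul(I, Pow(1515206, Rational(1, 2))) ≈ Mul(1230.9, I)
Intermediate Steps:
Pow(Add(-1019360, Mul(Add(Add(Add(-82, 312), -264), 1048), -489)), Rational(1, 2)) = Pow(Add(-1019360, Mul(Add(Add(230, -264), 1048), -489)), Rational(1, 2)) = Pow(Add(-1019360, Mul(Add(-34, 1048), -489)), Rational(1, 2)) = Pow(Add(-1019360, Mul(1014, -489)), Rational(1, 2)) = Pow(Add(-1019360, -495846), Rational(1, 2)) = Pow(-1515206, Rational(1, 2)) = Mul(I, Pow(1515206, Rational(1, 2)))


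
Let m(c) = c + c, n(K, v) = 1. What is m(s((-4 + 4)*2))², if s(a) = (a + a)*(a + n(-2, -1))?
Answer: 0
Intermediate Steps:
s(a) = 2*a*(1 + a) (s(a) = (a + a)*(a + 1) = (2*a)*(1 + a) = 2*a*(1 + a))
m(c) = 2*c
m(s((-4 + 4)*2))² = (2*(2*((-4 + 4)*2)*(1 + (-4 + 4)*2)))² = (2*(2*(0*2)*(1 + 0*2)))² = (2*(2*0*(1 + 0)))² = (2*(2*0*1))² = (2*0)² = 0² = 0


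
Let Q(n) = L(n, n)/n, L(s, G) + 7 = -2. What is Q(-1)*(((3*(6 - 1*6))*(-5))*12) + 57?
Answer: 57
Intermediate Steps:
L(s, G) = -9 (L(s, G) = -7 - 2 = -9)
Q(n) = -9/n
Q(-1)*(((3*(6 - 1*6))*(-5))*12) + 57 = (-9/(-1))*(((3*(6 - 1*6))*(-5))*12) + 57 = (-9*(-1))*(((3*(6 - 6))*(-5))*12) + 57 = 9*(((3*0)*(-5))*12) + 57 = 9*((0*(-5))*12) + 57 = 9*(0*12) + 57 = 9*0 + 57 = 0 + 57 = 57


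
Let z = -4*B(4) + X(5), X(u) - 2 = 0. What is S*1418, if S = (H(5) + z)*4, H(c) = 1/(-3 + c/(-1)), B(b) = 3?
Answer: -57429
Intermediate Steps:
X(u) = 2 (X(u) = 2 + 0 = 2)
H(c) = 1/(-3 - c) (H(c) = 1/(-3 + c*(-1)) = 1/(-3 - c))
z = -10 (z = -4*3 + 2 = -12 + 2 = -10)
S = -81/2 (S = (-1/(3 + 5) - 10)*4 = (-1/8 - 10)*4 = (-1*⅛ - 10)*4 = (-⅛ - 10)*4 = -81/8*4 = -81/2 ≈ -40.500)
S*1418 = -81/2*1418 = -57429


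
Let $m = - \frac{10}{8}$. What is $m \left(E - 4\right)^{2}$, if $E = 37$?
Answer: $- \frac{5445}{4} \approx -1361.3$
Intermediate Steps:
$m = - \frac{5}{4}$ ($m = \left(-10\right) \frac{1}{8} = - \frac{5}{4} \approx -1.25$)
$m \left(E - 4\right)^{2} = - \frac{5 \left(37 - 4\right)^{2}}{4} = - \frac{5 \cdot 33^{2}}{4} = \left(- \frac{5}{4}\right) 1089 = - \frac{5445}{4}$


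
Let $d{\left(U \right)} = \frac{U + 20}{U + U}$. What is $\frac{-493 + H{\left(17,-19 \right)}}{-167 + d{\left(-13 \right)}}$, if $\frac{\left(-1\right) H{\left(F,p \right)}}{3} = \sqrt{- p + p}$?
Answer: $\frac{12818}{4349} \approx 2.9473$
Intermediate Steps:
$H{\left(F,p \right)} = 0$ ($H{\left(F,p \right)} = - 3 \sqrt{- p + p} = - 3 \sqrt{0} = \left(-3\right) 0 = 0$)
$d{\left(U \right)} = \frac{20 + U}{2 U}$
$\frac{-493 + H{\left(17,-19 \right)}}{-167 + d{\left(-13 \right)}} = \frac{-493 + 0}{-167 + \frac{20 - 13}{2 \left(-13\right)}} = - \frac{493}{-167 + \frac{1}{2} \left(- \frac{1}{13}\right) 7} = - \frac{493}{-167 - \frac{7}{26}} = - \frac{493}{- \frac{4349}{26}} = \left(-493\right) \left(- \frac{26}{4349}\right) = \frac{12818}{4349}$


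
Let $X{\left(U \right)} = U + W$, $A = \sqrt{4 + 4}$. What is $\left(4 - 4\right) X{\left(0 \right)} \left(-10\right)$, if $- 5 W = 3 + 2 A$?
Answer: $0$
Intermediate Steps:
$A = 2 \sqrt{2}$ ($A = \sqrt{8} = 2 \sqrt{2} \approx 2.8284$)
$W = - \frac{3}{5} - \frac{4 \sqrt{2}}{5}$ ($W = - \frac{3 + 2 \cdot 2 \sqrt{2}}{5} = - \frac{3 + 4 \sqrt{2}}{5} = - \frac{3}{5} - \frac{4 \sqrt{2}}{5} \approx -1.7314$)
$X{\left(U \right)} = - \frac{3}{5} + U - \frac{4 \sqrt{2}}{5}$ ($X{\left(U \right)} = U - \left(\frac{3}{5} + \frac{4 \sqrt{2}}{5}\right) = - \frac{3}{5} + U - \frac{4 \sqrt{2}}{5}$)
$\left(4 - 4\right) X{\left(0 \right)} \left(-10\right) = \left(4 - 4\right) \left(- \frac{3}{5} + 0 - \frac{4 \sqrt{2}}{5}\right) \left(-10\right) = 0 \left(- \frac{3}{5} - \frac{4 \sqrt{2}}{5}\right) \left(-10\right) = 0 \left(-10\right) = 0$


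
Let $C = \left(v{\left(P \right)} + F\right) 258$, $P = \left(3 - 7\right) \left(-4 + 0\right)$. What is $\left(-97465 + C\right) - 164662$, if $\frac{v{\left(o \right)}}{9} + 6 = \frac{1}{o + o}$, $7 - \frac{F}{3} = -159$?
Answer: $- \frac{2360039}{16} \approx -1.475 \cdot 10^{5}$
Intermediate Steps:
$P = 16$ ($P = \left(-4\right) \left(-4\right) = 16$)
$F = 498$ ($F = 21 - -477 = 21 + 477 = 498$)
$v{\left(o \right)} = -54 + \frac{9}{2 o}$ ($v{\left(o \right)} = -54 + \frac{9}{o + o} = -54 + \frac{9}{2 o}$)
$C = \frac{1833993}{16}$ ($C = \left(\left(-54 + \frac{9}{2 \cdot 16}\right) + 498\right) 258 = \left(\left(-54 + \frac{9}{2} \cdot \frac{1}{16}\right) + 498\right) 258 = \left(\left(-54 + \frac{9}{32}\right) + 498\right) 258 = \left(- \frac{1719}{32} + 498\right) 258 = \frac{14217}{32} \cdot 258 = \frac{1833993}{16} \approx 1.1462 \cdot 10^{5}$)
$\left(-97465 + C\right) - 164662 = \left(-97465 + \frac{1833993}{16}\right) - 164662 = \frac{274553}{16} - 164662 = - \frac{2360039}{16}$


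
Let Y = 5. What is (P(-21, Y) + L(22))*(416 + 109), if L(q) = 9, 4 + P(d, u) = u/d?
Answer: 2500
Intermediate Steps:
P(d, u) = -4 + u/d
(P(-21, Y) + L(22))*(416 + 109) = ((-4 + 5/(-21)) + 9)*(416 + 109) = ((-4 + 5*(-1/21)) + 9)*525 = ((-4 - 5/21) + 9)*525 = (-89/21 + 9)*525 = (100/21)*525 = 2500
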